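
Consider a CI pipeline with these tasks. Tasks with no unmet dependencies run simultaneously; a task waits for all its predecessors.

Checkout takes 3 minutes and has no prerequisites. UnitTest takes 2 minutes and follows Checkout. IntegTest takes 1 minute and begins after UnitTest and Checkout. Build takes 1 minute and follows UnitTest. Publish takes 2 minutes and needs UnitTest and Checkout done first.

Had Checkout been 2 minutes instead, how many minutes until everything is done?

As given, the longest chain is Checkout→UnitTest→Publish = 3+2+2 = 7, so the finish is 7 minutes.
Since Checkout is critical, the -1 change carries straight to that chain (now 6 minutes).
That remains the longest chain; total 6 minutes.

6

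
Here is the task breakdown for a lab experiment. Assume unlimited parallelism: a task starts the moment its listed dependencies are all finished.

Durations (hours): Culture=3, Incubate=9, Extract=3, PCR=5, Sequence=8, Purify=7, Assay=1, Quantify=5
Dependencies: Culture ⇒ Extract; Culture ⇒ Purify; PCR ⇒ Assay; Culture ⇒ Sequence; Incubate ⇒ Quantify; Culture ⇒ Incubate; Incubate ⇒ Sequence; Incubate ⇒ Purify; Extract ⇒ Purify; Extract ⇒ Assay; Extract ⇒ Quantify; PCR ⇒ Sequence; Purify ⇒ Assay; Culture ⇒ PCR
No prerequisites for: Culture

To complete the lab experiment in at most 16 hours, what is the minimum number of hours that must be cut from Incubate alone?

4

Current finish: 20 hours; target: 16.
Incubate is on every critical path, so each hour cut from Incubate cuts the finish by one (this holds down to a finish of 16).
Need 20 − 16 = 4 hours off Incubate → Incubate becomes 5 hours, finish becomes 16.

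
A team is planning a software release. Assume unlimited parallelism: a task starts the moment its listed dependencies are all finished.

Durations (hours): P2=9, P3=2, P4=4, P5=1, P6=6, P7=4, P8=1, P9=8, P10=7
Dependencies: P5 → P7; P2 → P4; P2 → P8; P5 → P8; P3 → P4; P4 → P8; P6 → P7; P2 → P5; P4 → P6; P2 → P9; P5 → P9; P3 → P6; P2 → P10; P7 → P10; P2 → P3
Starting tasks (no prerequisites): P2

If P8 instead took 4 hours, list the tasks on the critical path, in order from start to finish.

The binding path is P2→P3→P4→P6→P7→P10 = 9+2+4+6+4+7 = 32; finish at 32 hours.
The longest path through P8 is only 16 hours, so P8 has float 16.
No other chain overtakes it, so the finish is 32 hours.

P2, P3, P4, P6, P7, P10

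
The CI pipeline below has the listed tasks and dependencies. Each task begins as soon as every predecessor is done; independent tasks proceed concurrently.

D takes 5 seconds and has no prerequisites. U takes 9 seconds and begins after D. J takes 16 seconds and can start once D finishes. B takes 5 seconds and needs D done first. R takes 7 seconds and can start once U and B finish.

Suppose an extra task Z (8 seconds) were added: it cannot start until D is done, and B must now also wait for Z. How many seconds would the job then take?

25

Originally the job takes 21 seconds.
With Z inserted, B now waits for max(D, Z).
New critical path: D→Z→B→R = 5+8+5+7 = 25 ⇒ 25 seconds.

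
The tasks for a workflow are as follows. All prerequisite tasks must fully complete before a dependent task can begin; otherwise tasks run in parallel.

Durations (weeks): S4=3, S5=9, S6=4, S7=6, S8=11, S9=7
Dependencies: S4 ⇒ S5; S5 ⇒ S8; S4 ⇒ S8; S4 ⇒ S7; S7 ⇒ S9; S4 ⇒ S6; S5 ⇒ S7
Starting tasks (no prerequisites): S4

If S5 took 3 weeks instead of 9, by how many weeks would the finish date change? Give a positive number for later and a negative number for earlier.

-6

Actual critical path: S4→S5→S7→S9 = 3+9+6+7 = 25 ⇒ 25 weeks.
S5 lies on that path, so at 3 weeks the path becomes 19 weeks.
No other chain overtakes it, so the finish is 19 weeks.
Change in finish: 19 − 25 = -6 weeks.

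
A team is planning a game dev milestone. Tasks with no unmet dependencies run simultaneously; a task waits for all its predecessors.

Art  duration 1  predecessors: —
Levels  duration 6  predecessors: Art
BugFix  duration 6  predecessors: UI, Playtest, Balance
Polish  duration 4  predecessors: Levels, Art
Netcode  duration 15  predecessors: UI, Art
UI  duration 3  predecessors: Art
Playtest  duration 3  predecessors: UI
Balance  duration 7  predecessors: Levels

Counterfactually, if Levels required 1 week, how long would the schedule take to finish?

19

Baseline: Art→Levels→Balance→BugFix = 1+6+7+6 = 20 → 20 weeks.
Since Levels is critical, the -5 change carries straight to that chain (now 15 weeks).
The binding chain switches to Art→UI→Netcode = 1+3+15 = 19; finish 19 weeks.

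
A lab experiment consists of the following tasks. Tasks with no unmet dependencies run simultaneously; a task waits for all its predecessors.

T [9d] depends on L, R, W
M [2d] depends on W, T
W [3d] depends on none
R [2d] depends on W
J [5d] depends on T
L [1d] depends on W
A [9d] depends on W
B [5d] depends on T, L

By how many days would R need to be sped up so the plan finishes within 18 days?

1

Current finish: 19 days; target: 18.
R is on every critical path, so each day cut from R cuts the finish by one (this holds down to a finish of 18).
Need 19 − 18 = 1 day off R → R becomes 1 day, finish becomes 18.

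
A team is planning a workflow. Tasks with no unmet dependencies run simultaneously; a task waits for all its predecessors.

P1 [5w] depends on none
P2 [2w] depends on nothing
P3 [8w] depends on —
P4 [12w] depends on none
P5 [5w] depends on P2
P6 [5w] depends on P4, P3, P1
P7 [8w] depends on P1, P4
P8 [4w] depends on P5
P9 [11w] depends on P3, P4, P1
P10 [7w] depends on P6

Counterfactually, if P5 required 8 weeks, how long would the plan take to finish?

24

As given, the longest chain is P4→P6→P10 = 12+5+7 = 24, so the finish is 24 weeks.
P5 has 13 weeks of float (longest path through it is 11).
The critical path is still P4→P6→P10; finish is now 24 weeks.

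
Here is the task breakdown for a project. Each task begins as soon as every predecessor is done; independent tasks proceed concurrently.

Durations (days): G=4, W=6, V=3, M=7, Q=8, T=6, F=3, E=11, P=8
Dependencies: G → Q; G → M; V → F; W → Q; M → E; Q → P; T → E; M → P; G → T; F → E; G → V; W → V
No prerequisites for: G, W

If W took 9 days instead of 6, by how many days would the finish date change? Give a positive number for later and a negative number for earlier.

3

Actual critical path: W→V→F→E = 6+3+3+11 = 23 ⇒ 23 days.
Since W is critical, the +3 change carries straight to that chain (now 26 days).
That remains the longest chain; total 26 days.
Change in finish: 26 − 23 = +3 days.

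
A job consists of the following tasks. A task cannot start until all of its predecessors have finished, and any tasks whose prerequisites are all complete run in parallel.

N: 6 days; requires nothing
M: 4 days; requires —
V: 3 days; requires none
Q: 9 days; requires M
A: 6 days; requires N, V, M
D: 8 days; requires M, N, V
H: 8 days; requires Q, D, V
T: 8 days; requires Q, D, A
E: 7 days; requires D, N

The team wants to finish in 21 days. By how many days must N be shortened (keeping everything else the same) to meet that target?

1

Current finish: 22 days; target: 21.
N is on every critical path, so each day cut from N cuts the finish by one (this holds down to a finish of 21).
Need 22 − 21 = 1 day off N → N becomes 5 days, finish becomes 21.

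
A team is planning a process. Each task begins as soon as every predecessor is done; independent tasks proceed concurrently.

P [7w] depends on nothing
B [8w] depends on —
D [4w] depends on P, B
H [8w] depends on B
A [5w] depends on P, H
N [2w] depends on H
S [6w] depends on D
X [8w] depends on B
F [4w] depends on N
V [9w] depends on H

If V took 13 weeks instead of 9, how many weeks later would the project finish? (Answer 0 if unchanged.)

4

Actual critical path: B→H→V = 8+8+9 = 25 ⇒ 25 weeks.
Since V is critical, the +4 change carries straight to that chain (now 29 weeks).
No other chain overtakes it, so the finish is 29 weeks.
Change in finish: 29 − 25 = +4 weeks.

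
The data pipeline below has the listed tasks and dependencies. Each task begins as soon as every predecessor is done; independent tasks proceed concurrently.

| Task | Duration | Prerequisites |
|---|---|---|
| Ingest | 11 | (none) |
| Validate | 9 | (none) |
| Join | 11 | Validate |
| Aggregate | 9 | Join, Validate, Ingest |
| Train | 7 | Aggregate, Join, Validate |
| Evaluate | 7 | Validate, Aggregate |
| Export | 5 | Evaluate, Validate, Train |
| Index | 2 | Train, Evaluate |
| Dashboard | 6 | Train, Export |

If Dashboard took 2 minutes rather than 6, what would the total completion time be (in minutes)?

43

Actual critical path: Validate→Join→Aggregate→Train→Export→Dashboard = 9+11+9+7+5+6 = 47 ⇒ 47 minutes.
Since Dashboard is critical, the -4 change carries straight to that chain (now 43 minutes).
That remains the longest chain; total 43 minutes.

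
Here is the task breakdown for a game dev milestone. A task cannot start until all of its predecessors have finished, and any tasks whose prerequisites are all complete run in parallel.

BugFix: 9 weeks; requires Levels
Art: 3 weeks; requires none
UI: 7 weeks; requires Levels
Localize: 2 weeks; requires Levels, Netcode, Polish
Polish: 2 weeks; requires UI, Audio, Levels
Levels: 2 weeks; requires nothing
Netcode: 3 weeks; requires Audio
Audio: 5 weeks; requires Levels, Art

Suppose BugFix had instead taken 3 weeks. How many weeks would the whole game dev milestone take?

The binding path is Art→Audio→Netcode→Localize = 3+5+3+2 = 13; finish at 13 weeks.
The longest path through BugFix is only 11 weeks, so BugFix has float 2.
No other chain overtakes it, so the finish is 13 weeks.

13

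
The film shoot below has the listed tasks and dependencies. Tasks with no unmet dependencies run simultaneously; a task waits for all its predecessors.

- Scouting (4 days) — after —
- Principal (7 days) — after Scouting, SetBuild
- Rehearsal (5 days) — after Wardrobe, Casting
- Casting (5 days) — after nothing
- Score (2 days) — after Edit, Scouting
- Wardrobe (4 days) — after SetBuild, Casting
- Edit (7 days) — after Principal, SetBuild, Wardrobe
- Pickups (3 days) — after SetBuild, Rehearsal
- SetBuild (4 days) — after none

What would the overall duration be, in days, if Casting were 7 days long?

The binding path is Scouting→Principal→Edit→Score = 4+7+7+2 = 20; finish at 20 days.
Casting is off the critical path — its longest chain is 18 days, giving 2 of slack.
The binding chain switches to Casting→Wardrobe→Edit→Score = 7+4+7+2 = 20; finish 20 days.

20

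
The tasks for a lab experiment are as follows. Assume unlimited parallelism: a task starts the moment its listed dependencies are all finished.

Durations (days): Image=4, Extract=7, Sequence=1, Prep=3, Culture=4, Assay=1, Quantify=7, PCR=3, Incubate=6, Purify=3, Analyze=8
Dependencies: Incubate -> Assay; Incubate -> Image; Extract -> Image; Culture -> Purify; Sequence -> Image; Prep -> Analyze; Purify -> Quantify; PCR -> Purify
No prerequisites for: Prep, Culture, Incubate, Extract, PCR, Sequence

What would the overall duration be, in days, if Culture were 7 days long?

As given, the longest chain is Culture→Purify→Quantify = 4+3+7 = 14, so the finish is 14 days.
Culture is on the critical path; changing it to 7 makes that path 17 days.
No other chain overtakes it, so the finish is 17 days.

17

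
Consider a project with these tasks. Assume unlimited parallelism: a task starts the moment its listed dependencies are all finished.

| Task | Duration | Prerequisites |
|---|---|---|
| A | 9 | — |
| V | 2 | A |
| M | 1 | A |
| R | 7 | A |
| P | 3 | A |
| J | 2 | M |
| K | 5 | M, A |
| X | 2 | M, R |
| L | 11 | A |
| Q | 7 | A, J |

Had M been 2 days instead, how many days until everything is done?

20

The binding path is A→L = 9+11 = 20; finish at 20 days.
M has 1 day of float (longest path through it is 19).
New critical path: A→M→J→Q = 9+2+2+7 = 20 ⇒ 20 days.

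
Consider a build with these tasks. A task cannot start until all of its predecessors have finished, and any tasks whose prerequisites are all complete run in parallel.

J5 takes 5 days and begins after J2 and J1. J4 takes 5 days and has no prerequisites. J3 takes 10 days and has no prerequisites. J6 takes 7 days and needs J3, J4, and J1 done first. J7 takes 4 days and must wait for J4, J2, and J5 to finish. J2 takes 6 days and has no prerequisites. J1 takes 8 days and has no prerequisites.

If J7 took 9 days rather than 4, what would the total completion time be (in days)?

Critical path before the change: J1→J5→J7 = 8+5+4 = 17 giving 17 days.
J7 lies on that path, so at 9 days the path becomes 22 days.
That remains the longest chain; total 22 days.

22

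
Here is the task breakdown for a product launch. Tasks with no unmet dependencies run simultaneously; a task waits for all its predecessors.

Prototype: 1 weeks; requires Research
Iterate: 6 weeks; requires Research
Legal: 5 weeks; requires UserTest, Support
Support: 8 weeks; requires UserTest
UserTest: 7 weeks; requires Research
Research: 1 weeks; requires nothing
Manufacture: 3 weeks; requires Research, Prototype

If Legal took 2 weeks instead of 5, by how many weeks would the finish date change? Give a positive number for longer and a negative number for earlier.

-3

The binding path is Research→UserTest→Support→Legal = 1+7+8+5 = 21; finish at 21 weeks.
Legal lies on that path, so at 2 weeks the path becomes 18 weeks.
The critical path is still Research→UserTest→Support→Legal; finish is now 18 weeks.
Change in finish: 18 − 21 = -3 weeks.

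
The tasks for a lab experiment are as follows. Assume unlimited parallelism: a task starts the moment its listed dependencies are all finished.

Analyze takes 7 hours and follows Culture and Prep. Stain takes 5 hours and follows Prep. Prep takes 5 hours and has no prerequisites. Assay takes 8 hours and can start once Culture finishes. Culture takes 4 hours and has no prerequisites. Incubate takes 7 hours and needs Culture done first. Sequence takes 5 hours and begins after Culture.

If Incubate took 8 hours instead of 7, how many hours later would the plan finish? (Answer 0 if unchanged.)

Actual critical path: Prep→Analyze = 5+7 = 12 ⇒ 12 hours.
Incubate is off the critical path — its longest chain is 11 hours, giving 1 of slack.
That remains the longest chain; total 12 hours.
Change in finish: 12 − 12 = +0 hours.

0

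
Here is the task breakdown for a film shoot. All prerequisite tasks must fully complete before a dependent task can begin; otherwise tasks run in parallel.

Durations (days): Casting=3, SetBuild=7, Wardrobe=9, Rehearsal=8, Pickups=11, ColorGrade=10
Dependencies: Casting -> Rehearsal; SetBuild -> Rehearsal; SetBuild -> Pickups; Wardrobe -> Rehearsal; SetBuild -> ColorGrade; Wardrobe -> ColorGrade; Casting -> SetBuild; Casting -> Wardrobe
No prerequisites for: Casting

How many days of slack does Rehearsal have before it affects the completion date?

The longest chain is Casting→Wardrobe→ColorGrade = 3+9+10 = 22; overall finish 22 days.
Rehearsal finishes as early as 20 and must finish by 22.
So Rehearsal can slip 22 − 20 = 2 days.

2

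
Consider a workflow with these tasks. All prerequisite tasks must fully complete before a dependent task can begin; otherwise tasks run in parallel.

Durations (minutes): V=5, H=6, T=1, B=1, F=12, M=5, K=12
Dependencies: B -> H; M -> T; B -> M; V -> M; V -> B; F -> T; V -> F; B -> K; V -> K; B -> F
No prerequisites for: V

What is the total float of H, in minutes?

7

The longest chain is V→B→F→T = 5+1+12+1 = 19; overall finish 19 minutes.
Longest path through H: 12 minutes (earliest finish 12, latest finish 19).
So H can slip 19 − 12 = 7 minutes.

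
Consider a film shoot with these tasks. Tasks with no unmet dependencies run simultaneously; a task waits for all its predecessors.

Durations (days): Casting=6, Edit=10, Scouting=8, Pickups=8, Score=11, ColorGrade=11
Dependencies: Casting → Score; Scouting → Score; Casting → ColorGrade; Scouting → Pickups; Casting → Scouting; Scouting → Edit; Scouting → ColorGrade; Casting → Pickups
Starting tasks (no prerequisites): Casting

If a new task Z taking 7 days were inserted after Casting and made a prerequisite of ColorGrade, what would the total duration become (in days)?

25

Originally the schedule takes 25 days.
With Z inserted, ColorGrade now waits for max(Casting, Scouting, Z).
New critical path: Casting→Scouting→Score = 6+8+11 = 25 ⇒ 25 days.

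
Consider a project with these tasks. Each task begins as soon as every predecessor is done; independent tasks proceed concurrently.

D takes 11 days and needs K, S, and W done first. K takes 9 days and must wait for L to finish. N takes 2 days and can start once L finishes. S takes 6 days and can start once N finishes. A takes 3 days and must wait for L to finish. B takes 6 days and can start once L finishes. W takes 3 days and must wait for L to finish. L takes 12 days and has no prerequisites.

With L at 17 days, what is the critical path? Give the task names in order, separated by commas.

L, K, D

Baseline: L→K→D = 12+9+11 = 32 → 32 days.
L is on the critical path; changing it to 17 makes that path 37 days.
No other chain overtakes it, so the finish is 37 days.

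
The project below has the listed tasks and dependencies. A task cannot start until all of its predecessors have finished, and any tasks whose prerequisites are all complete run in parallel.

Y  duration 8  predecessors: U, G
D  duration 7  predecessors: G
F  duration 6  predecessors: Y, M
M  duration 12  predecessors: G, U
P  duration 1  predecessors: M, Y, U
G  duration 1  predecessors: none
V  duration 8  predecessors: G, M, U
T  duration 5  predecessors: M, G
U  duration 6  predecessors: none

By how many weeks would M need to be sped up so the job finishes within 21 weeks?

5

Current finish: 26 weeks; target: 21.
M is on every critical path, so each week cut from M cuts the finish by one (this holds down to a finish of 20).
Need 26 − 21 = 5 weeks off M → M becomes 7 weeks, finish becomes 21.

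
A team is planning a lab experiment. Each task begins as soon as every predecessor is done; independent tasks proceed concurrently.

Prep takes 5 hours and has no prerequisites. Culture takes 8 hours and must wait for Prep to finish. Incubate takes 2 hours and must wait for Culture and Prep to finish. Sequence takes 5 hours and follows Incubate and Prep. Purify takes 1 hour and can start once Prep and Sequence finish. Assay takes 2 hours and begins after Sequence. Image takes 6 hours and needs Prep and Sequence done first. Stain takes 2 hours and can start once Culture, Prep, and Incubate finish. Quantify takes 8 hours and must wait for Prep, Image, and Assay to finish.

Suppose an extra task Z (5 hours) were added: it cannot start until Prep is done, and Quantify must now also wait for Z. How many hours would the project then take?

Originally the project takes 34 hours.
With Z inserted, Quantify now waits for max(Prep, Image, Assay, Z).
New critical path: Prep→Culture→Incubate→Sequence→Image→Quantify = 5+8+2+5+6+8 = 34 ⇒ 34 hours.

34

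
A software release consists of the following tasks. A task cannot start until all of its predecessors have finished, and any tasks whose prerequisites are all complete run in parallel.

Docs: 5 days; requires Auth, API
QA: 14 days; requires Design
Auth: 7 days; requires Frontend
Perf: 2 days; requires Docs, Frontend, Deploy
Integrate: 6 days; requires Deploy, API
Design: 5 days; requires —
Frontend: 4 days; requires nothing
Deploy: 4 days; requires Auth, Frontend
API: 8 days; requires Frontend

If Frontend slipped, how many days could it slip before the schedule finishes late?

The longest chain is Frontend→Auth→Deploy→Integrate = 4+7+4+6 = 21; overall finish 21 days.
Frontend finishes as early as 4 and must finish by 4.
So Frontend can slip 4 − 4 = 0 days.

0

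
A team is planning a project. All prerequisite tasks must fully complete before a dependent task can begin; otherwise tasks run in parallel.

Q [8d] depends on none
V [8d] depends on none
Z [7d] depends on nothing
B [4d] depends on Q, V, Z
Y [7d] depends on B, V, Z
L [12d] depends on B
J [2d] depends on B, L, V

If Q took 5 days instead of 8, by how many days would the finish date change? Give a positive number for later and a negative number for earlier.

The binding path is Q→B→L→J = 8+4+12+2 = 26; finish at 26 days.
Q is on the critical path; changing it to 5 makes that path 23 days.
Now V→B→L→J = 8+4+12+2 = 26 is longest, so the finish becomes 26 days.
Change in finish: 26 − 26 = +0 days.

0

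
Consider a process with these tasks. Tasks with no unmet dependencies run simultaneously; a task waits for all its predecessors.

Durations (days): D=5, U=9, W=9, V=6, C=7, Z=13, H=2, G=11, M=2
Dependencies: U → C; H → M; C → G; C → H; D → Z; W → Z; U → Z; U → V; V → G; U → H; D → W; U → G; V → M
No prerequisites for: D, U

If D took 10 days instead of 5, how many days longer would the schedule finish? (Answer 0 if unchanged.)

As given, the longest chain is D→W→Z = 5+9+13 = 27, so the finish is 27 days.
D is on the critical path; changing it to 10 makes that path 32 days.
The critical path is still D→W→Z; finish is now 32 days.
Change in finish: 32 − 27 = +5 days.

5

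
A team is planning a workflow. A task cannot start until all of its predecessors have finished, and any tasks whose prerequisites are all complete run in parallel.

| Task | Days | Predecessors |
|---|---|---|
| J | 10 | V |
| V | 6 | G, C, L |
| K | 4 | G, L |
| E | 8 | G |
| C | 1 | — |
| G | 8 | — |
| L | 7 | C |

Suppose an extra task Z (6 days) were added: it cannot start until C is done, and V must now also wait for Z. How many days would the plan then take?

24

Originally the plan takes 24 days.
With Z inserted, V now waits for max(G, C, L, Z).
New critical path: C→L→V→J = 1+7+6+10 = 24 ⇒ 24 days.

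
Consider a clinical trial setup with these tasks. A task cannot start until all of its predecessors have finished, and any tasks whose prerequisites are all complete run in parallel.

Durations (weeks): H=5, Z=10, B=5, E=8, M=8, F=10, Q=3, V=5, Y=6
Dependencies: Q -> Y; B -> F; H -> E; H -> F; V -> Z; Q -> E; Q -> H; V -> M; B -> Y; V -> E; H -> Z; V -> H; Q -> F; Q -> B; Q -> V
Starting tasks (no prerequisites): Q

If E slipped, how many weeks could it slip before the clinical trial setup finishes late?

Q→V→H→Z = 3+5+5+10 = 23 sets the makespan at 23 weeks.
E finishes as early as 21 and must finish by 23.
Float = 23 − 21 = 2.

2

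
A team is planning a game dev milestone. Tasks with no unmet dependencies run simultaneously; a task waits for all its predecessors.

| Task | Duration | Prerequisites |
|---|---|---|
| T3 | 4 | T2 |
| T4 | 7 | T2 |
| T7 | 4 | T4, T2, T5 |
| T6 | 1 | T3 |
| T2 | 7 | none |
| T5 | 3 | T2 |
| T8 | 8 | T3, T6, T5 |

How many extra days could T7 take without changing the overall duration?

T2→T3→T6→T8 = 7+4+1+8 = 20 sets the makespan at 20 days.
T7 finishes as early as 18 and must finish by 20.
Slack of T7 = 16 − 14 = 2 days.

2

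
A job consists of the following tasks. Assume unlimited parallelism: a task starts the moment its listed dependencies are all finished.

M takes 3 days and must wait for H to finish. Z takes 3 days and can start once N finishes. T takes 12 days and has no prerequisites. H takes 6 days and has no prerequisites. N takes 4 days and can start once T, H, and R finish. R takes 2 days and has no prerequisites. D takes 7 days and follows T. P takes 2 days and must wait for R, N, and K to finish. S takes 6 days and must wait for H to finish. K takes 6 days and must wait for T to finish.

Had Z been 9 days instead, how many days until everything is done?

The binding path is T→K→P = 12+6+2 = 20; finish at 20 days.
The longest path through Z is only 19 days, so Z has float 1.
The binding chain switches to T→N→Z = 12+4+9 = 25; finish 25 days.

25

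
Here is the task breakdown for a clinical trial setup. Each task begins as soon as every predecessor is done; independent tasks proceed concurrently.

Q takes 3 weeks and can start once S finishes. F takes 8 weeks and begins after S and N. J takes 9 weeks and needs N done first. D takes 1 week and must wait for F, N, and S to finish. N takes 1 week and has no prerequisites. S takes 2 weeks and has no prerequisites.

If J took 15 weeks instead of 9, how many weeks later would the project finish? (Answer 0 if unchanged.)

Critical path before the change: S→F→D = 2+8+1 = 11 giving 11 weeks.
J is off the critical path — its longest chain is 10 weeks, giving 1 of slack.
New critical path: N→J = 1+15 = 16 ⇒ 16 weeks.
Change in finish: 16 − 11 = +5 weeks.

5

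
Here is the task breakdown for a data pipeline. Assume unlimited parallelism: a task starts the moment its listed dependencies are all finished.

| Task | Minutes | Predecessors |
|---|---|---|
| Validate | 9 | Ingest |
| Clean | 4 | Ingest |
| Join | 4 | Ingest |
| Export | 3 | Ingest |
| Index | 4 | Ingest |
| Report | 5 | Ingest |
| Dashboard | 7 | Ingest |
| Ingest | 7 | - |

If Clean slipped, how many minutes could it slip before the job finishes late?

5

Critical path: Ingest→Validate = 7+9 = 16, so the finish is 16 minutes.
Longest path through Clean: 11 minutes (earliest finish 11, latest finish 16).
Float = 16 − 11 = 5.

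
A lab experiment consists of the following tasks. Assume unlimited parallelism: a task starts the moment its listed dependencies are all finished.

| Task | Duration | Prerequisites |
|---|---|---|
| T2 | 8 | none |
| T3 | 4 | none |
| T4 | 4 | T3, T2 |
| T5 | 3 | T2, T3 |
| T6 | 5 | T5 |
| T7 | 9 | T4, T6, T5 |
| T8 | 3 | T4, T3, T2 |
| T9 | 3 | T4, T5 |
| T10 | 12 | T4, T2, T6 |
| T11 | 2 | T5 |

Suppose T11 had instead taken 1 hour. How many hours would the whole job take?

28

Baseline: T2→T5→T6→T10 = 8+3+5+12 = 28 → 28 hours.
The longest path through T11 is only 13 hours, so T11 has float 15.
That remains the longest chain; total 28 hours.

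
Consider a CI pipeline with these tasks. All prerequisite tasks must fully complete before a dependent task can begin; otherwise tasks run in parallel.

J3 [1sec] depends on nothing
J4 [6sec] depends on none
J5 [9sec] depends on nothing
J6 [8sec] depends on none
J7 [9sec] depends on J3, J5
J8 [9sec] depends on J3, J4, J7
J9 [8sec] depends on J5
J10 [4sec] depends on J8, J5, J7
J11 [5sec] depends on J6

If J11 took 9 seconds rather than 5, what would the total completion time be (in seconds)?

31

As given, the longest chain is J5→J7→J8→J10 = 9+9+9+4 = 31, so the finish is 31 seconds.
J11 is off the critical path — its longest chain is 13 seconds, giving 18 of slack.
No other chain overtakes it, so the finish is 31 seconds.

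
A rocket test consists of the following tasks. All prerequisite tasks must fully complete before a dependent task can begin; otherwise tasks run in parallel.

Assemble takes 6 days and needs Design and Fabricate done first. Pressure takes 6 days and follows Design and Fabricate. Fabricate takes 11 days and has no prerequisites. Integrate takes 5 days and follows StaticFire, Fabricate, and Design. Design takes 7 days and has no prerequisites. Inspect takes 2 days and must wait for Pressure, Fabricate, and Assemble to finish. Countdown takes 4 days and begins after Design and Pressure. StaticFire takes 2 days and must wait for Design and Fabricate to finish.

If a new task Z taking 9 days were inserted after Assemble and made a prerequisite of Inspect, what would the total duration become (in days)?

28

Originally the job takes 21 days.
With Z inserted, Inspect now waits for max(Pressure, Fabricate, Assemble, Z).
New critical path: Fabricate→Assemble→Z→Inspect = 11+6+9+2 = 28 ⇒ 28 days.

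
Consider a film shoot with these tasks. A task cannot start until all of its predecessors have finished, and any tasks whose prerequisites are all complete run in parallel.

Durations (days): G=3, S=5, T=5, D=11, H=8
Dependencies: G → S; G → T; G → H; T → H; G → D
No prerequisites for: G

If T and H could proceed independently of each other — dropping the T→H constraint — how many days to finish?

Original critical path: G→T→H = 3+5+8 = 16 ⇒ 16 days.
Without T→H, H's earliest start moves from 8 to 3.
New critical path: G→D = 3+11 = 14 ⇒ 14 days.

14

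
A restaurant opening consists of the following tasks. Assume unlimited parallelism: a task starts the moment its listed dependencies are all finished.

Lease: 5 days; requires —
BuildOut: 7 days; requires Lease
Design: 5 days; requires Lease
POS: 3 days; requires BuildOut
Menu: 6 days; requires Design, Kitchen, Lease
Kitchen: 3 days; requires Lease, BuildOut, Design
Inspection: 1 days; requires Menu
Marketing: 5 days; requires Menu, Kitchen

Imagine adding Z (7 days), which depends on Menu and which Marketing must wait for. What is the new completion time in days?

33

Originally the restaurant opening takes 26 days.
With Z inserted, Marketing now waits for max(Menu, Kitchen, Z).
New critical path: Lease→BuildOut→Kitchen→Menu→Z→Marketing = 5+7+3+6+7+5 = 33 ⇒ 33 days.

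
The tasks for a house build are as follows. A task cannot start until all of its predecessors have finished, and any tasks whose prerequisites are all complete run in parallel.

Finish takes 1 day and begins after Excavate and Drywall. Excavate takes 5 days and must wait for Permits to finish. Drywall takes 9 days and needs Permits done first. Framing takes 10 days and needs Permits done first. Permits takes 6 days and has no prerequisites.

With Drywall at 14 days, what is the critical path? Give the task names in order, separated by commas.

Actual critical path: Permits→Drywall→Finish = 6+9+1 = 16 ⇒ 16 days.
Drywall is on the critical path; changing it to 14 makes that path 21 days.
No other chain overtakes it, so the finish is 21 days.

Permits, Drywall, Finish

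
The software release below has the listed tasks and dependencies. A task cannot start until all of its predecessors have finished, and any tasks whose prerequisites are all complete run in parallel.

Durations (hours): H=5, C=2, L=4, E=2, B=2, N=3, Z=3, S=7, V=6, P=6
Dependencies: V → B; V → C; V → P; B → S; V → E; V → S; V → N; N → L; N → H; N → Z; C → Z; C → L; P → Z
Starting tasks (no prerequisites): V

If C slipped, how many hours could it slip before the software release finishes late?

3

Critical path: V→P→Z = 6+6+3 = 15, so the finish is 15 hours.
The longest chain containing C totals 12 hours.
Float = 15 − 12 = 3.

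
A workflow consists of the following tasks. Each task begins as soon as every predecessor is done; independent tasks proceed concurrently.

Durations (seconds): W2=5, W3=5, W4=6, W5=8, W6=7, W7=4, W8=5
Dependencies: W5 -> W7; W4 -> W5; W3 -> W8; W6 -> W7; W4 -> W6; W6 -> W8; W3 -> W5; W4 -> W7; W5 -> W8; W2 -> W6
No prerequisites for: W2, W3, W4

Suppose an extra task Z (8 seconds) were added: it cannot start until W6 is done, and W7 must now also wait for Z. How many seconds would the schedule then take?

25

Originally the schedule takes 19 seconds.
With Z inserted, W7 now waits for max(W4, W5, W6, Z).
New critical path: W4→W6→Z→W7 = 6+7+8+4 = 25 ⇒ 25 seconds.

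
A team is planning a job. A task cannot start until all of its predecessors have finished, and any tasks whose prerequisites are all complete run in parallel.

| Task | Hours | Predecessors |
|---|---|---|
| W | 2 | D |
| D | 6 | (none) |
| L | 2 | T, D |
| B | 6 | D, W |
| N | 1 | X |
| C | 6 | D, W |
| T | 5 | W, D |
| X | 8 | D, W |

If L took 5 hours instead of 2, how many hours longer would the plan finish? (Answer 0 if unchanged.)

Actual critical path: D→W→X→N = 6+2+8+1 = 17 ⇒ 17 hours.
L is off the critical path — its longest chain is 15 hours, giving 2 of slack.
The binding chain switches to D→W→T→L = 6+2+5+5 = 18; finish 18 hours.
Change in finish: 18 − 17 = +1 hours.

1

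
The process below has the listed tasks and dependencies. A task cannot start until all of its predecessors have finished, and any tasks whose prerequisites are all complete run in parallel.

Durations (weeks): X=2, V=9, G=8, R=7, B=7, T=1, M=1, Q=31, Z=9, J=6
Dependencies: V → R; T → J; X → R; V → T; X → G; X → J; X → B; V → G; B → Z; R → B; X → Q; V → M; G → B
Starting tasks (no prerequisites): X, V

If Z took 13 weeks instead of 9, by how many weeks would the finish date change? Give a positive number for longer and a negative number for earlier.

4

The binding path is V→G→B→Z = 9+8+7+9 = 33; finish at 33 weeks.
Z lies on that path, so at 13 weeks the path becomes 37 weeks.
That remains the longest chain; total 37 weeks.
Change in finish: 37 − 33 = +4 weeks.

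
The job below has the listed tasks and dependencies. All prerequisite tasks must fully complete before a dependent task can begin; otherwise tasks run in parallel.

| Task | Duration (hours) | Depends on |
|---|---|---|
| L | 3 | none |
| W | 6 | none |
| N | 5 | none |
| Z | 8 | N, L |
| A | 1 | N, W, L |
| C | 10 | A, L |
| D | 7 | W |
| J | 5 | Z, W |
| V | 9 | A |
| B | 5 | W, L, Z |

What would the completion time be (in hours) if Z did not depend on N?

17

Before: longest chain N→Z→J = 5+8+5 = 18, finish 18.
Without N→Z, Z's earliest start moves from 5 to 3.
New critical path: W→A→C = 6+1+10 = 17 ⇒ 17 hours.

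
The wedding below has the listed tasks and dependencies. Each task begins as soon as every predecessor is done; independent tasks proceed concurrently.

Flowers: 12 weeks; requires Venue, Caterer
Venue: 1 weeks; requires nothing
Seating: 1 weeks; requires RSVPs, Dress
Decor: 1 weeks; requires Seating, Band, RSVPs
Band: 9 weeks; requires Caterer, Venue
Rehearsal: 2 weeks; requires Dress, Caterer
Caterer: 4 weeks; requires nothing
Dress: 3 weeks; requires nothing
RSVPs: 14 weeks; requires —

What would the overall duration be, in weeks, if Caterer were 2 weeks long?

Critical path before the change: Caterer→Flowers = 4+12 = 16 giving 16 weeks.
Since Caterer is critical, the -2 change carries straight to that chain (now 14 weeks).
The binding chain switches to RSVPs→Seating→Decor = 14+1+1 = 16; finish 16 weeks.

16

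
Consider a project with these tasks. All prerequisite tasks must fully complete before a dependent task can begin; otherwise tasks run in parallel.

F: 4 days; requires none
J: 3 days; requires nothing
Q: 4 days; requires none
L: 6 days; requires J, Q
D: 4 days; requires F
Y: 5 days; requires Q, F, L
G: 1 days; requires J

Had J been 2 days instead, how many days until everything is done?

15

The binding path is Q→L→Y = 4+6+5 = 15; finish at 15 days.
J has 1 day of float (longest path through it is 14).
No other chain overtakes it, so the finish is 15 days.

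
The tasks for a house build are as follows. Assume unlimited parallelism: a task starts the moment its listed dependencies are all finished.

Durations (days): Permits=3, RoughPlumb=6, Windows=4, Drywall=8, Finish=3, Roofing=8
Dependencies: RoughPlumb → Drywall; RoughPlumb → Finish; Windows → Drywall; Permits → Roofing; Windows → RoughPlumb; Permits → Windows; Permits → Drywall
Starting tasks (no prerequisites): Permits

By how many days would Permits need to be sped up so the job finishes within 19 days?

2

Current finish: 21 days; target: 19.
Permits is on every critical path, so each day cut from Permits cuts the finish by one (this holds down to a finish of 19).
Need 21 − 19 = 2 days off Permits → Permits becomes 1 day, finish becomes 19.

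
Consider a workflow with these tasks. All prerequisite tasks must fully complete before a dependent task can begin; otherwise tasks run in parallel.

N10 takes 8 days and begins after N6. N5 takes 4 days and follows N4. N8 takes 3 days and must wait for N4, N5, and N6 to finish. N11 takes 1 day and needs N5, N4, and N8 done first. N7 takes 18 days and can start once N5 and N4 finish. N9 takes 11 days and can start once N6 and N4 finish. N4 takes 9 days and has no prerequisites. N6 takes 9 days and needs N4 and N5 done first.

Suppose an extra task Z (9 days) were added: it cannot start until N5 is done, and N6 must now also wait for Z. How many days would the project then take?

42

Originally the project takes 33 days.
With Z inserted, N6 now waits for max(N4, N5, Z).
New critical path: N4→N5→Z→N6→N9 = 9+4+9+9+11 = 42 ⇒ 42 days.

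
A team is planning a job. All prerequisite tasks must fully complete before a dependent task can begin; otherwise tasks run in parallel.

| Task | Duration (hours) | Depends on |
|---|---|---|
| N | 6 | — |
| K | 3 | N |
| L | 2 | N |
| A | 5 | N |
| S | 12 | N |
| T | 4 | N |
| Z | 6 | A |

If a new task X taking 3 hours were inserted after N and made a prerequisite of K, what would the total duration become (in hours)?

18

Originally the schedule takes 18 hours.
With X inserted, K now waits for max(N, X).
New critical path: N→S = 6+12 = 18 ⇒ 18 hours.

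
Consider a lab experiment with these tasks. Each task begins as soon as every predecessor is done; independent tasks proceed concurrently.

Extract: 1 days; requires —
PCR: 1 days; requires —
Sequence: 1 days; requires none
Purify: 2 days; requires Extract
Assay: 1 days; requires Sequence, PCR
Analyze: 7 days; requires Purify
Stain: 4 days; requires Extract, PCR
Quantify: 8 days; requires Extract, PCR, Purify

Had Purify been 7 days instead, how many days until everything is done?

16

As given, the longest chain is Extract→Purify→Quantify = 1+2+8 = 11, so the finish is 11 days.
Purify lies on that path, so at 7 days the path becomes 16 days.
No other chain overtakes it, so the finish is 16 days.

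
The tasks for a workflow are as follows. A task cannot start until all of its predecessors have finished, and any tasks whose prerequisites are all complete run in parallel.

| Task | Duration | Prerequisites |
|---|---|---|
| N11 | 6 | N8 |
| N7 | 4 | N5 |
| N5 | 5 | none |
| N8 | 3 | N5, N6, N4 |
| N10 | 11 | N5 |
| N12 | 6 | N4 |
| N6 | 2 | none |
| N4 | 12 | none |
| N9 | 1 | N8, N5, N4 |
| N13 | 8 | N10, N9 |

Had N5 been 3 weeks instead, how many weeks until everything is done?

24

Critical path before the change: N5→N10→N13 = 5+11+8 = 24 giving 24 weeks.
N5 lies on that path, so at 3 weeks the path becomes 22 weeks.
Now N4→N8→N9→N13 = 12+3+1+8 = 24 is longest, so the finish becomes 24 weeks.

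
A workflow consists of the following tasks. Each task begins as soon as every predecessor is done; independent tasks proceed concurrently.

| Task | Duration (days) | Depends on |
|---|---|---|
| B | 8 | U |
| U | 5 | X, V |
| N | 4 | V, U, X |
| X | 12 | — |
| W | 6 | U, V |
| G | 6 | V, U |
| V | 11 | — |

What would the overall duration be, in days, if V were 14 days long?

The binding path is X→U→B = 12+5+8 = 25; finish at 25 days.
V has 1 day of float (longest path through it is 24).
New critical path: V→U→B = 14+5+8 = 27 ⇒ 27 days.

27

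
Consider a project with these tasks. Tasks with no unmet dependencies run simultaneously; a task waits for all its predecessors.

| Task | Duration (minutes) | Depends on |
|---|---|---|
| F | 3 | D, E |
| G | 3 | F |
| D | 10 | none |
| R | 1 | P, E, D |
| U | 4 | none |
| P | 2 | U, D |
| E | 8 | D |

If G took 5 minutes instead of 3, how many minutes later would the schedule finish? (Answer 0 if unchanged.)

As given, the longest chain is D→E→F→G = 10+8+3+3 = 24, so the finish is 24 minutes.
G is on the critical path; changing it to 5 makes that path 26 minutes.
No other chain overtakes it, so the finish is 26 minutes.
Change in finish: 26 − 24 = +2 minutes.

2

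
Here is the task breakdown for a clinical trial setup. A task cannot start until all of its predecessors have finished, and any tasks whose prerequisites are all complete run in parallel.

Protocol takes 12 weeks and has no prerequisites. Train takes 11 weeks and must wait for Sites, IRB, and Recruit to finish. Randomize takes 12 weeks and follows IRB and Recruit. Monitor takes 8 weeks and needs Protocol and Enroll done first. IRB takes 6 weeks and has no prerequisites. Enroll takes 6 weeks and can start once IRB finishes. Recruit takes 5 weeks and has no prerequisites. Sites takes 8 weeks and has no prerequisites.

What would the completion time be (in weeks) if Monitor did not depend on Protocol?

20

Before: longest chain Protocol→Monitor = 12+8 = 20, finish 20.
Dropping Protocol→Monitor doesn't change Monitor's earliest start (12); another predecessor still binds.
New critical path: IRB→Enroll→Monitor = 6+6+8 = 20 ⇒ 20 weeks.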